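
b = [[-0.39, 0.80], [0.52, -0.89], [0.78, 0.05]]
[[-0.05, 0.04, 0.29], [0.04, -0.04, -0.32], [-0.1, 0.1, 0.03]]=b @ [[-0.12, 0.12, 0.01], [-0.12, 0.11, 0.37]]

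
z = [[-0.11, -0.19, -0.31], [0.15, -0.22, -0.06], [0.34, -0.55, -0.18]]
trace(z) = -0.51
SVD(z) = [[0.3, -0.95, -0.05], [0.36, 0.16, -0.92], [0.89, 0.25, 0.39]] @ diag([0.7517478187825598, 0.32275749900662914, 0.0016774357362683088]) @ [[0.43, -0.83, -0.36], [0.67, 0.02, 0.74], [-0.61, -0.56, 0.56]]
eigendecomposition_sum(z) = [[-0.06+0.22j, (-0.1-0.27j), -0.15-0.03j], [(0.07+0.05j), (-0.11+0.01j), -0.03+0.05j], [0.17+0.14j, -0.27-0.02j, -0.09+0.12j]] + [[-0.06-0.22j, -0.10+0.27j, -0.15+0.03j], [0.07-0.05j, (-0.11-0.01j), (-0.03-0.05j)], [(0.17-0.14j), (-0.27+0.02j), -0.09-0.12j]] + [[0.00+0.00j, 0.00+0.00j, -0.00+0.00j],[0j, 0j, (-0+0j)],[(-0-0j), (-0-0j), 0.00-0.00j]]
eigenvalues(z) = [(-0.26+0.35j), (-0.26-0.35j), 0j]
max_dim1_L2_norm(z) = 0.67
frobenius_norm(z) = 0.82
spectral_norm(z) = 0.75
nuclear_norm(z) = 1.08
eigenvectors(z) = [[(0.69+0j), (0.69-0j), -0.61+0.00j], [(0.08-0.26j), 0.08+0.26j, (-0.56+0j)], [(0.28-0.61j), (0.28+0.61j), (0.56+0j)]]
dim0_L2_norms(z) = [0.39, 0.62, 0.36]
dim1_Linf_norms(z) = [0.31, 0.22, 0.55]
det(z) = 0.00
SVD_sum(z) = [[0.10,-0.18,-0.08], [0.11,-0.22,-0.10], [0.29,-0.55,-0.24]] + [[-0.21,-0.01,-0.23], [0.03,0.00,0.04], [0.05,0.00,0.06]] + [[0.0, 0.00, -0.0], [0.00, 0.00, -0.00], [-0.00, -0.00, 0.00]]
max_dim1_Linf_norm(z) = 0.55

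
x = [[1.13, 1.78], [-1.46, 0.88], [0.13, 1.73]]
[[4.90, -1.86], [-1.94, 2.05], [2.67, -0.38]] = x @ [[2.16, -1.47], [1.38, -0.11]]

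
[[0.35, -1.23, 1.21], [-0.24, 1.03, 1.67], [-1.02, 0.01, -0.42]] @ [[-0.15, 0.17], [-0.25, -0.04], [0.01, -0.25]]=[[0.27, -0.19],[-0.2, -0.5],[0.15, -0.07]]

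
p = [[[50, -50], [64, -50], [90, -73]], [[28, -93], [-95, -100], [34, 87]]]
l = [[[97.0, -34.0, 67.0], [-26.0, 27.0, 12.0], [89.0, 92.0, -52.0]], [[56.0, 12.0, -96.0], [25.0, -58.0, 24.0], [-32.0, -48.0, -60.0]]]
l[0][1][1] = 27.0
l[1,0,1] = 12.0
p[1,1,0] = -95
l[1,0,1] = 12.0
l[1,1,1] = -58.0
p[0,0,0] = 50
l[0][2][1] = 92.0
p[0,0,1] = -50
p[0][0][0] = 50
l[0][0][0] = 97.0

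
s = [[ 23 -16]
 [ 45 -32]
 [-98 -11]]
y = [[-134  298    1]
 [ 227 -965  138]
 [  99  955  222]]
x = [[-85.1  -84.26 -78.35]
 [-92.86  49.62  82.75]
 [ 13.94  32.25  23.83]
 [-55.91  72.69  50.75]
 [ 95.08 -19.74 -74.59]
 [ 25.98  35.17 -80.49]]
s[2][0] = -98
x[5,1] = 35.17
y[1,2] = 138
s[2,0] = -98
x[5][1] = 35.17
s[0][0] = 23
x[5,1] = 35.17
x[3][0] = -55.91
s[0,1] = -16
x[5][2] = -80.49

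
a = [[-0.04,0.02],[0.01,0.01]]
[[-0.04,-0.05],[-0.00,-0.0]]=a@[[0.63, 0.66], [-0.66, -0.95]]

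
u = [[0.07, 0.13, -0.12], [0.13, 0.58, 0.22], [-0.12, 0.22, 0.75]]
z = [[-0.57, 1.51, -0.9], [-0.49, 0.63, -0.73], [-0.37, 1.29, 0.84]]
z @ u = [[0.26, 0.6, -0.27],[0.14, 0.14, -0.35],[0.04, 0.88, 0.96]]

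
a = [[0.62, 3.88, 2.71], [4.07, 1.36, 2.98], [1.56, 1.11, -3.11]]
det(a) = 68.969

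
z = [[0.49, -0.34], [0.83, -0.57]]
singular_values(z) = [1.17, 0.0]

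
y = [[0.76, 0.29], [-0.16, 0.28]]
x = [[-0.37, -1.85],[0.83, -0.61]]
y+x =[[0.39,-1.56], [0.67,-0.33]]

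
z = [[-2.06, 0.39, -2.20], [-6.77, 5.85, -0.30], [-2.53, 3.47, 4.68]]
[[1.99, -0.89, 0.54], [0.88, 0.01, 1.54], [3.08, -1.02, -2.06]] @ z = [[0.56, -2.56, -1.58],  [-5.78, 5.75, 5.27],  [5.77, -11.91, -16.11]]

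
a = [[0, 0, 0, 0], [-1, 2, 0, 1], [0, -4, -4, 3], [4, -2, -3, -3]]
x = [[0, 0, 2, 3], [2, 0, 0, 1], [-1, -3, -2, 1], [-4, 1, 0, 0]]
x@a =[[12, -14, -17, -3], [4, -2, -3, -3], [7, 0, 5, -12], [-1, 2, 0, 1]]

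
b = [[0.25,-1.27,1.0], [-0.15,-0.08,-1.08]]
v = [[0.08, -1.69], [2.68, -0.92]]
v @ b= [[0.27, 0.03, 1.91],[0.81, -3.33, 3.67]]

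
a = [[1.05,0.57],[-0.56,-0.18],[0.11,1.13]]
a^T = [[1.05, -0.56, 0.11], [0.57, -0.18, 1.13]]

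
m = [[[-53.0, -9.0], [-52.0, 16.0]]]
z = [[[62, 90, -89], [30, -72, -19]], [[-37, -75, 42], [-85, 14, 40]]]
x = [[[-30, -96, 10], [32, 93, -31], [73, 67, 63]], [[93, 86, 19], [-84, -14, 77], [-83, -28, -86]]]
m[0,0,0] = -53.0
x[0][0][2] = 10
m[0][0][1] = -9.0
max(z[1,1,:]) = 40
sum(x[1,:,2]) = 10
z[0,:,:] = [[62, 90, -89], [30, -72, -19]]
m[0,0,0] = -53.0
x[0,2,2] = 63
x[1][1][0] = -84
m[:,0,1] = [-9.0]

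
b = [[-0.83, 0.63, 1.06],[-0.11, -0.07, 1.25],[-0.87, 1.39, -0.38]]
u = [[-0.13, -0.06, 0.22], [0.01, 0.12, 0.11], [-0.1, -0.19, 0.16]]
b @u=[[0.01, -0.08, 0.06], [-0.11, -0.24, 0.17], [0.16, 0.29, -0.10]]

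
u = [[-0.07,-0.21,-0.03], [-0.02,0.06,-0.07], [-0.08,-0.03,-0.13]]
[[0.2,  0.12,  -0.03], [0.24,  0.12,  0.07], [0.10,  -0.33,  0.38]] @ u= [[-0.01,-0.03,-0.01], [-0.02,-0.05,-0.02], [-0.03,-0.05,-0.03]]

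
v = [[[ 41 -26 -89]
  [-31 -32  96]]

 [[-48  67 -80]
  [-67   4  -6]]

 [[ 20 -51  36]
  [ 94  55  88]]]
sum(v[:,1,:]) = 201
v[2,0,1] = -51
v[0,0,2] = -89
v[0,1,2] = 96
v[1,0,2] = -80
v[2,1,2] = 88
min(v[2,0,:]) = -51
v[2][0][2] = 36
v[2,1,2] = 88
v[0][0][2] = -89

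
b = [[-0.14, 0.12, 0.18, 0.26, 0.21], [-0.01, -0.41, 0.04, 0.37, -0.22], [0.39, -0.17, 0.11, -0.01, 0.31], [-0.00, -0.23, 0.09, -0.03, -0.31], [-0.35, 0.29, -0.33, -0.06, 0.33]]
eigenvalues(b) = [(0.25+0.42j), (0.25-0.42j), (-0.15+0.24j), (-0.15-0.24j), (-0.33+0j)]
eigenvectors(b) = [[(-0.03-0.09j), (-0.03+0.09j), (0.43-0.3j), (0.43+0.3j), (-0.61+0j)], [-0.27+0.21j, -0.27-0.21j, (0.57+0j), 0.57-0.00j, (0.29+0j)], [(0.02-0.57j), 0.02+0.57j, -0.31+0.27j, -0.31-0.27j, 0.72+0.00j], [-0.32+0.12j, (-0.32-0.12j), 0.35+0.28j, (0.35-0.28j), -0.09+0.00j], [0.66+0.00j, (0.66-0j), (-0.16-0.08j), (-0.16+0.08j), (-0.1+0j)]]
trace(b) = -0.14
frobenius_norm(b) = 1.19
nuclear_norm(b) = 2.30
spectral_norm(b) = 0.87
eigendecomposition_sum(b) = [[0.03+0.02j, -0.00-0.01j, (0.03+0.02j), 0.01-0.00j, 0.03-0.03j],[(0.04-0.11j), -0.04+0.02j, (0.03-0.11j), -0.02-0.02j, -0.14-0.05j],[(0.1+0.17j), (0.02-0.08j), (0.12+0.16j), 0.06-0.01j, (0.22-0.13j)],[0.07-0.10j, -0.05+0.01j, (0.06-0.1j), -0.02-0.03j, (-0.12-0.09j)],[-0.19+0.12j, 0.09+0.02j, (-0.17+0.14j), (0.01+0.07j), 0.16+0.25j]] + [[0.03-0.02j,-0.00+0.01j,(0.03-0.02j),0.01+0.00j,0.03+0.03j], [0.04+0.11j,-0.04-0.02j,(0.03+0.11j),(-0.02+0.02j),(-0.14+0.05j)], [0.10-0.17j,0.02+0.08j,0.12-0.16j,(0.06+0.01j),(0.22+0.13j)], [0.07+0.10j,(-0.05-0.01j),(0.06+0.1j),(-0.02+0.03j),-0.12+0.09j], [-0.19-0.12j,(0.09-0.02j),-0.17-0.14j,(0.01-0.07j),(0.16-0.25j)]] + [[-0.04+0.06j, (-0.06+0.09j), 0.03+0.03j, (0.22+0.04j), 0.08+0.06j], [(-0.07+0.03j), -0.11+0.04j, 0.01+0.05j, 0.16+0.17j, (0.03+0.1j)], [(0.02-0.05j), 0.04-0.08j, -0.03-0.02j, -0.17-0.02j, -0.07-0.04j], [-0.06-0.02j, -0.09-0.03j, -0.02+0.03j, (0.02+0.19j), -0.03+0.08j], [0.03+0.00j, 0.04+0.00j, 0.00-0.01j, (-0.02-0.07j), 0.00-0.03j]] + [[-0.04-0.06j,-0.06-0.09j,(0.03-0.03j),(0.22-0.04j),(0.08-0.06j)], [(-0.07-0.03j),-0.11-0.04j,(0.01-0.05j),0.16-0.17j,(0.03-0.1j)], [(0.02+0.05j),0.04+0.08j,(-0.03+0.02j),-0.17+0.02j,(-0.07+0.04j)], [-0.06+0.02j,-0.09+0.03j,-0.02-0.03j,(0.02-0.19j),(-0.03-0.08j)], [(0.03-0j),0.04-0.00j,0.01j,(-0.02+0.07j),0.00+0.03j]] + [[-0.12+0.00j, (0.24+0j), 0.06-0.00j, -0.19-0.00j, -0.00+0.00j], [0.06-0.00j, (-0.11-0j), (-0.03+0j), (0.09+0j), -0j], [(0.14-0j), (-0.28-0j), -0.07+0.00j, (0.22+0j), -0j], [(-0.02+0j), (0.04+0j), 0.01-0.00j, -0.03-0.00j, (-0+0j)], [(-0.02+0j), (0.04+0j), 0.01-0.00j, -0.03-0.00j, -0.00+0.00j]]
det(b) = -0.01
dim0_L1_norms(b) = [0.89, 1.22, 0.75, 0.73, 1.38]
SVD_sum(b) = [[-0.05, 0.08, -0.04, -0.03, 0.07], [0.18, -0.31, 0.15, 0.11, -0.26], [0.04, -0.08, 0.04, 0.03, -0.06], [0.12, -0.22, 0.11, 0.08, -0.18], [-0.23, 0.40, -0.20, -0.14, 0.33]] + [[0.03, -0.0, 0.01, -0.00, 0.02], [-0.12, 0.01, -0.04, 0.02, -0.11], [0.37, -0.02, 0.13, -0.07, 0.32], [-0.12, 0.01, -0.04, 0.02, -0.10], [-0.09, 0.00, -0.03, 0.02, -0.08]] + [[-0.1,-0.04,0.07,0.30,0.15], [-0.08,-0.03,0.05,0.23,0.12], [-0.02,-0.01,0.01,0.05,0.02], [0.03,0.01,-0.02,-0.09,-0.05], [-0.02,-0.01,0.02,0.07,0.04]] + [[-0.01, 0.09, 0.13, -0.0, -0.04], [0.01, -0.08, -0.12, 0.0, 0.03], [0.0, -0.05, -0.08, 0.00, 0.02], [-0.00, 0.01, 0.01, -0.0, -0.00], [0.01, -0.09, -0.13, 0.0, 0.04]] + [[-0.01, -0.01, 0.01, -0.01, 0.01], [0.01, 0.01, -0.01, 0.01, -0.0], [-0.01, -0.01, 0.01, -0.01, 0.01], [-0.04, -0.04, 0.03, -0.04, 0.02], [-0.02, -0.01, 0.01, -0.01, 0.01]]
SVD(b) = [[-0.14,0.06,0.76,0.58,0.26], [0.55,-0.30,0.57,-0.5,-0.17], [0.14,0.88,0.12,-0.33,0.28], [0.39,-0.28,-0.23,0.05,0.85], [-0.71,-0.22,0.19,-0.55,0.34]] @ diag([0.8656123469801922, 0.5788659362838741, 0.4810967149623931, 0.2915088951364102, 0.087738289670928]) @ [[0.37, -0.65, 0.32, 0.23, -0.54], [0.72, -0.04, 0.25, -0.14, 0.63], [-0.27, -0.12, 0.19, 0.84, 0.42], [-0.05, 0.56, 0.80, -0.0, -0.23], [-0.52, -0.5, 0.40, -0.48, 0.30]]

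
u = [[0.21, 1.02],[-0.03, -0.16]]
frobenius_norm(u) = 1.05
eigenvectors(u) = [[0.99,-0.97], [-0.12,0.23]]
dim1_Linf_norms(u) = [1.02, 0.16]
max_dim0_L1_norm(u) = 1.18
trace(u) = 0.05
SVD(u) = [[-0.99, 0.15], [0.15, 0.99]] @ diag([1.0540360046653303, 0.0028462025838980067]) @ [[-0.20, -0.98], [0.98, -0.20]]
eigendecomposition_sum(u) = [[0.17,0.72], [-0.02,-0.09]] + [[0.04, 0.3],[-0.01, -0.07]]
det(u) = -0.00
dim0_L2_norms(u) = [0.21, 1.03]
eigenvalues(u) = [0.09, -0.04]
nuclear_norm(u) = 1.06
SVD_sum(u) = [[0.21, 1.02], [-0.03, -0.16]] + [[0.0, -0.0], [0.0, -0.0]]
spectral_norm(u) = 1.05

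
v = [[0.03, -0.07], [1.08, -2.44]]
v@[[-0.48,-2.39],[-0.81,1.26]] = [[0.04, -0.16], [1.46, -5.66]]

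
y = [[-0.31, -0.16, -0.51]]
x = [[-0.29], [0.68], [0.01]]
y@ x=[[-0.02]]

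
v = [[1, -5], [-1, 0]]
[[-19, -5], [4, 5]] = v@[[-4, -5], [3, 0]]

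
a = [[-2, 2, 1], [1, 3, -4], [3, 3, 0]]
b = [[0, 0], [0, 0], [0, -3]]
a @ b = [[0, -3], [0, 12], [0, 0]]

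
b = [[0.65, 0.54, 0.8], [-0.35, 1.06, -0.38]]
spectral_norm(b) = 1.19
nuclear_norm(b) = 2.34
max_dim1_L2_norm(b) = 1.18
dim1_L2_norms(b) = [1.16, 1.18]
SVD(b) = [[0.54, 0.84], [0.84, -0.54]] @ diag([1.1904060723242846, 1.1521863490657531]) @ [[0.05,  0.99,  0.10], [0.64,  -0.11,  0.76]]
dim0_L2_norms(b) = [0.74, 1.19, 0.89]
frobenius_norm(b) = 1.66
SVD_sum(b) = [[0.03, 0.64, 0.06],[0.05, 0.99, 0.1]] + [[0.62,-0.1,0.74], [-0.4,0.07,-0.48]]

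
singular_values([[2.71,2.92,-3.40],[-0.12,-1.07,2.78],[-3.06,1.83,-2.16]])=[6.08, 4.0, 0.87]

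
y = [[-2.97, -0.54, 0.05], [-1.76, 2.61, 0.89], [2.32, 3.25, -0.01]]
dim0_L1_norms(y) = [7.05, 6.4, 0.95]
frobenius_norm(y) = 5.98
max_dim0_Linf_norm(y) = 3.25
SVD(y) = [[-0.52, -0.48, 0.71], [0.15, -0.87, -0.48], [0.84, -0.14, 0.52]] @ diag([4.695360335050896, 3.681387081920844, 0.4034606264520648]) @ [[0.69, 0.73, 0.02], [0.71, -0.67, -0.22], [-0.14, 0.16, -0.98]]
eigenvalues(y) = [-3.29, -0.6, 3.52]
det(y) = 6.97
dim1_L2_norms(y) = [3.02, 3.27, 3.99]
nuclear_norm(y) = 8.78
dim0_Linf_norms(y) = [2.97, 3.25, 0.89]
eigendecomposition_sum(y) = [[-2.96,-0.35,0.14], [-1.41,-0.17,0.07], [3.49,0.41,-0.16]] + [[-0.05,0.03,-0.03], [0.17,-0.08,0.11], [-0.72,0.35,-0.47]] + [[0.04, -0.22, -0.05], [-0.52, 2.86, 0.71], [-0.45, 2.49, 0.62]]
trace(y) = -0.37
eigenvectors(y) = [[0.62, 0.07, -0.06], [0.29, -0.23, 0.75], [-0.73, 0.97, 0.66]]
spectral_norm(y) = 4.70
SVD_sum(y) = [[-1.67, -1.77, -0.05], [0.48, 0.51, 0.01], [2.72, 2.87, 0.08]] + [[-1.26, 1.18, 0.38], [-2.27, 2.13, 0.69], [-0.37, 0.35, 0.11]] + [[-0.04,0.05,-0.28], [0.03,-0.03,0.19], [-0.03,0.03,-0.21]]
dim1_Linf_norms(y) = [2.97, 2.61, 3.25]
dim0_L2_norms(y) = [4.16, 4.2, 0.89]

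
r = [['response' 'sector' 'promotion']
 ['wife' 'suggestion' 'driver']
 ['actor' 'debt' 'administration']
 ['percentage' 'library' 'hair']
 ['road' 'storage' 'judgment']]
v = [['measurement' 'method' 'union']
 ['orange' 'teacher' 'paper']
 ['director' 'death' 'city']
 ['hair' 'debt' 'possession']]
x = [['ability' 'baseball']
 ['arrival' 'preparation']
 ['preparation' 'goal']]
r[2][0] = 'actor'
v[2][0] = 'director'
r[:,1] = ['sector', 'suggestion', 'debt', 'library', 'storage']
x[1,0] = 'arrival'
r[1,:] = ['wife', 'suggestion', 'driver']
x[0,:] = ['ability', 'baseball']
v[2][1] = 'death'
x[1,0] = 'arrival'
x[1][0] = 'arrival'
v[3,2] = 'possession'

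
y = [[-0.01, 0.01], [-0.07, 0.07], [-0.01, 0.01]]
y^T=[[-0.01, -0.07, -0.01], [0.01, 0.07, 0.01]]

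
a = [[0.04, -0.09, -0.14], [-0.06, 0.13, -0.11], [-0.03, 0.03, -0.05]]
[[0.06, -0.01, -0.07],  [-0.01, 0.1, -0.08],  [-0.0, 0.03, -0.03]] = a@ [[0.35,-0.14,-0.25], [-0.14,0.5,-0.26], [-0.25,-0.26,0.58]]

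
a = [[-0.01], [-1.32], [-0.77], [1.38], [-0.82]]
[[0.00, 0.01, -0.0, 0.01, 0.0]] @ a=[[0.00]]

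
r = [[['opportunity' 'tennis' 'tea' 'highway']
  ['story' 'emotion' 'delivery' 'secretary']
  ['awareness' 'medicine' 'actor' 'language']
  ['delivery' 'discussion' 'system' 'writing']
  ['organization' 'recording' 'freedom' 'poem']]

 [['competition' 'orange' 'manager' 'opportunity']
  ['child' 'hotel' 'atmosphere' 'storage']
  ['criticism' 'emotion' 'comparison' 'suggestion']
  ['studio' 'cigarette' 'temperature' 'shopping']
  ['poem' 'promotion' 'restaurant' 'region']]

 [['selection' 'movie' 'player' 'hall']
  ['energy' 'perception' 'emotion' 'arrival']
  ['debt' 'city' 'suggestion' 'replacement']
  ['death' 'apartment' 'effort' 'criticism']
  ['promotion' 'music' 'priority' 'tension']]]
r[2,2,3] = 'replacement'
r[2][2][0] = 'debt'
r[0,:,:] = [['opportunity', 'tennis', 'tea', 'highway'], ['story', 'emotion', 'delivery', 'secretary'], ['awareness', 'medicine', 'actor', 'language'], ['delivery', 'discussion', 'system', 'writing'], ['organization', 'recording', 'freedom', 'poem']]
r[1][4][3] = 'region'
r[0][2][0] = 'awareness'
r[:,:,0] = [['opportunity', 'story', 'awareness', 'delivery', 'organization'], ['competition', 'child', 'criticism', 'studio', 'poem'], ['selection', 'energy', 'debt', 'death', 'promotion']]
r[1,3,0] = 'studio'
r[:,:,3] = [['highway', 'secretary', 'language', 'writing', 'poem'], ['opportunity', 'storage', 'suggestion', 'shopping', 'region'], ['hall', 'arrival', 'replacement', 'criticism', 'tension']]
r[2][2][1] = 'city'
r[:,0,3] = ['highway', 'opportunity', 'hall']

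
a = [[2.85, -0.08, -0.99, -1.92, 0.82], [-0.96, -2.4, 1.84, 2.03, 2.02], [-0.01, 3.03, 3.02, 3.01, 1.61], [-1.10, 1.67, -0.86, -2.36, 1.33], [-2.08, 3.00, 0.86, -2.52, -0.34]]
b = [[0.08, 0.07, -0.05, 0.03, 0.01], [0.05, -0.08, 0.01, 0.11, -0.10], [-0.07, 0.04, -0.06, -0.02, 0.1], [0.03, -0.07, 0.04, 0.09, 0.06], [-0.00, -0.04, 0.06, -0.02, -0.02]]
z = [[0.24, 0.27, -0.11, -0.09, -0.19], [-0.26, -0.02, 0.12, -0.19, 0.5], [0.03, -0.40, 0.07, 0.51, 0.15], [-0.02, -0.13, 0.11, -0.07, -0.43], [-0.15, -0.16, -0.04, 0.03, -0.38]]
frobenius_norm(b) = 0.30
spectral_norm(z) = 0.82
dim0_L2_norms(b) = [0.12, 0.14, 0.11, 0.15, 0.16]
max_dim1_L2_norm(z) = 0.67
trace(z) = -0.16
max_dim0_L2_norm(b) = 0.16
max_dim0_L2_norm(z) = 0.8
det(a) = -395.04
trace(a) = 0.77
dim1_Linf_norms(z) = [0.27, 0.5, 0.51, 0.43, 0.38]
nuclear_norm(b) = 0.56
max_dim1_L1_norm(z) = 1.16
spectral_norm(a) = 6.36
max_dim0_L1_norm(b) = 0.3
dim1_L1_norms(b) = [0.24, 0.35, 0.29, 0.29, 0.14]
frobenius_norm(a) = 9.71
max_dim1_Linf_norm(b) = 0.11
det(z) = -0.00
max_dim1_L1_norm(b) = 0.35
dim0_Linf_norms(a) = [2.85, 3.03, 3.02, 3.01, 2.02]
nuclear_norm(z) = 2.14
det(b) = 0.00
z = a @ b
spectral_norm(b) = 0.23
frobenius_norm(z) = 1.19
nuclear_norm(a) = 19.45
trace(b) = 0.01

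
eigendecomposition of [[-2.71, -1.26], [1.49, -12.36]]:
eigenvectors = [[0.99, 0.13], [0.16, 0.99]]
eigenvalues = [-2.91, -12.16]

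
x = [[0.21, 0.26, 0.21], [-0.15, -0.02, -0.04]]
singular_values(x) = [0.41, 0.1]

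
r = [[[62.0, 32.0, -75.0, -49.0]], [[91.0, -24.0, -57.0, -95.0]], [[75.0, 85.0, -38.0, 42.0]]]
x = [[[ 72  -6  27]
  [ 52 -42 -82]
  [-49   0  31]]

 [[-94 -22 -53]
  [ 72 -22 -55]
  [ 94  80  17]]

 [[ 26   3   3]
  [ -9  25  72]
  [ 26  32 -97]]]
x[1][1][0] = 72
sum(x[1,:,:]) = 17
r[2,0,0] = 75.0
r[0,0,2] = -75.0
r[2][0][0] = 75.0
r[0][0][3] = -49.0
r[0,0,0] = 62.0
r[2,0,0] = 75.0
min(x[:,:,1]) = -42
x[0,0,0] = 72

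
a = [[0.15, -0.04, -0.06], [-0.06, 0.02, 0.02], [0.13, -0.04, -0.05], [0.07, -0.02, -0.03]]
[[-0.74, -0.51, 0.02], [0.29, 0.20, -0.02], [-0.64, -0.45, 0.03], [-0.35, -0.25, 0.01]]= a @ [[-4.24, -1.38, 0.2], [-0.26, 2.80, -2.0], [1.92, 3.17, 1.45]]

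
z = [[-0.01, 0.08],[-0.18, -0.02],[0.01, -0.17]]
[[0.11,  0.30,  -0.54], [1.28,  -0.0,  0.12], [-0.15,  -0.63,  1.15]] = z @ [[-7.17, -0.40, 0.06], [0.44, 3.69, -6.75]]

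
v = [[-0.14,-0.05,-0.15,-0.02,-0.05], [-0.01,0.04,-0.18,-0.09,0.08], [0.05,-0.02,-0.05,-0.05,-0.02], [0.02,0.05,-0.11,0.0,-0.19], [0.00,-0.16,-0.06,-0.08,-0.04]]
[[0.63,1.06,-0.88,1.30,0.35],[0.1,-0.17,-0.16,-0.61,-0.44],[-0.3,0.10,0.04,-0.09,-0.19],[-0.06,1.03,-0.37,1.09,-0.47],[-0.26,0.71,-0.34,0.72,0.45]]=v @ [[-3.53, -1.35, 1.84, -3.31, -4.71], [0.1, -3.68, 2.52, -4.80, -2.35], [-1.80, -3.5, 3.6, -2.84, 3.50], [3.83, 3.43, -3.87, 5.58, -3.27], [1.02, -4.53, 0.74, -5.73, -0.67]]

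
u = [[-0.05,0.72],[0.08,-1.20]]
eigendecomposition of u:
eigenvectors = [[1.0, -0.52], [0.07, 0.86]]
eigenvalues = [-0.0, -1.25]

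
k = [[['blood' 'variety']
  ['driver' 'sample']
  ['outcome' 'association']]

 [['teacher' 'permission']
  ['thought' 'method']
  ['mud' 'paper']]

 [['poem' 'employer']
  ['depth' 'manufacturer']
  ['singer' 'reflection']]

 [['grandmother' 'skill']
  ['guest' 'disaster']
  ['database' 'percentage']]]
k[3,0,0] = 'grandmother'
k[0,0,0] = 'blood'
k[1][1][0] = 'thought'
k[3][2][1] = 'percentage'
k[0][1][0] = 'driver'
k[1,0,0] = 'teacher'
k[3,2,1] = 'percentage'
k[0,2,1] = 'association'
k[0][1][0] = 'driver'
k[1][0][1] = 'permission'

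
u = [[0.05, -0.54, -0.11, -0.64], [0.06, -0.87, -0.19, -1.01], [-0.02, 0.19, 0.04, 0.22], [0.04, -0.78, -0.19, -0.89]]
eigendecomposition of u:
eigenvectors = [[0.42+0.00j, 0.04+0.00j, (-0.84+0j), -0.84-0.00j], [0.67+0.00j, (-0.68+0j), -0.27-0.04j, -0.27+0.04j], [(-0.14+0j), 0.55+0.00j, 0.46-0.04j, 0.46+0.04j], [(0.6+0j), (0.48+0j), (0.1+0.04j), (0.1-0.04j)]]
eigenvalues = [(-1.69+0j), (-0+0j), (0.01+0j), (0.01-0j)]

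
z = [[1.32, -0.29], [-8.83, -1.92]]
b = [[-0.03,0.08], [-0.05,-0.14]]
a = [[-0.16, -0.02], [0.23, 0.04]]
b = a @ z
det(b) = 0.01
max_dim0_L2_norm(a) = 0.28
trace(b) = -0.17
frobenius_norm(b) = 0.17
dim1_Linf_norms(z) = [1.32, 8.83]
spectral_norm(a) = 0.28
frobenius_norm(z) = 9.14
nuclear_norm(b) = 0.21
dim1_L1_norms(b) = [0.11, 0.19]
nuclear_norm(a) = 0.29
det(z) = -5.10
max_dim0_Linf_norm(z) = 8.83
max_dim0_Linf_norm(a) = 0.23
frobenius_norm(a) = 0.28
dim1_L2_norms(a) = [0.16, 0.23]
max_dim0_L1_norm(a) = 0.39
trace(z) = -0.60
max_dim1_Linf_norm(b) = 0.14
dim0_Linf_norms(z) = [8.83, 1.92]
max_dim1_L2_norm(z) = 9.04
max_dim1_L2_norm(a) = 0.23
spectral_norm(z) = 9.12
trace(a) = -0.12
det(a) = -0.00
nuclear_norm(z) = 9.68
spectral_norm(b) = 0.16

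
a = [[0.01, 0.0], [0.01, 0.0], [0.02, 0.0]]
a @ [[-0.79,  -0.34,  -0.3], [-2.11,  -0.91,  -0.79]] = [[-0.01,-0.00,-0.00], [-0.01,-0.0,-0.0], [-0.02,-0.01,-0.01]]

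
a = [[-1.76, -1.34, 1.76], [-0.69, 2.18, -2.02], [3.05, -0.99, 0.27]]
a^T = [[-1.76,-0.69,3.05], [-1.34,2.18,-0.99], [1.76,-2.02,0.27]]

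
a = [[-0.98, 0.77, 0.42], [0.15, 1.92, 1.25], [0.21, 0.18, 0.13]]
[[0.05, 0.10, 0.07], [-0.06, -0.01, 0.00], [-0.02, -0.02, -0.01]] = a@ [[-0.09,-0.11,-0.07], [-0.15,-0.08,-0.04], [0.19,0.13,0.07]]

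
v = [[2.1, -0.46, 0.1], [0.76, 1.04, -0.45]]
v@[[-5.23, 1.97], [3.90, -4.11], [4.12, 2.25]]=[[-12.36, 6.25],[-1.77, -3.79]]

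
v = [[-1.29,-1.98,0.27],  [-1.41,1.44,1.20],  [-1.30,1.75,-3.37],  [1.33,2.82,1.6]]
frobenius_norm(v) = 6.29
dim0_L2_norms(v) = [2.67, 4.12, 3.93]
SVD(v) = [[0.39, 0.34, -0.44], [-0.28, -0.11, -0.89], [0.33, -0.92, -0.07], [-0.81, -0.17, 0.07]] @ diag([4.237686871841563, 4.089908831340001, 2.2055511165123205]) @ [[-0.38, -0.68, -0.63], [0.17, -0.72, 0.68], [0.91, -0.16, -0.39]]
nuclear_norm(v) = 10.53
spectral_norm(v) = 4.24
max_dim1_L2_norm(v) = 4.01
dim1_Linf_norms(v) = [1.98, 1.44, 3.37, 2.82]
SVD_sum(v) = [[-0.64, -1.14, -1.05],[0.46, 0.81, 0.74],[-0.54, -0.96, -0.88],[1.31, 2.33, 2.14]] + [[0.23, -0.99, 0.94], [-0.08, 0.32, -0.31], [-0.62, 2.69, -2.54], [-0.12, 0.51, -0.48]] + [[-0.88, 0.15, 0.37], [-1.79, 0.31, 0.76], [-0.14, 0.02, 0.06], [0.14, -0.02, -0.06]]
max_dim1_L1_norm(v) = 6.42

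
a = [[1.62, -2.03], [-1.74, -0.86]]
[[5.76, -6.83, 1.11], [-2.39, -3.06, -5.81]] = a@[[1.99, 0.07, 2.59], [-1.25, 3.42, 1.52]]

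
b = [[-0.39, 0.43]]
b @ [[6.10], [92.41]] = [[37.36]]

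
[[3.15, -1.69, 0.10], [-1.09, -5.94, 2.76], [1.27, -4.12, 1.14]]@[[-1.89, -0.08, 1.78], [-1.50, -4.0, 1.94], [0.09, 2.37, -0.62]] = [[-3.41, 6.74, 2.27], [11.22, 30.39, -15.18], [3.88, 19.08, -6.44]]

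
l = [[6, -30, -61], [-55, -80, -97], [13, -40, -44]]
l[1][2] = -97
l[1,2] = -97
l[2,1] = -40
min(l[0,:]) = -61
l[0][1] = -30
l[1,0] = -55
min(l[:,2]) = -97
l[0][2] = -61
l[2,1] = -40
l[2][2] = -44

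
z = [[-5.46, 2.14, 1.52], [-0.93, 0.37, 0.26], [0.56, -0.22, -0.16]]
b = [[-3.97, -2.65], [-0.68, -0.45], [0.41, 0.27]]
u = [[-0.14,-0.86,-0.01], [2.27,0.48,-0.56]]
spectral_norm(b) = 4.87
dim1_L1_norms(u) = [1.01, 3.31]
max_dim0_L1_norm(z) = 6.95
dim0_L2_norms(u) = [2.27, 0.98, 0.56]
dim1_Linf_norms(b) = [3.97, 0.68, 0.41]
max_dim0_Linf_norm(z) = 5.46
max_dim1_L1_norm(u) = 3.31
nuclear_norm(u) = 3.22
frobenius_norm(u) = 2.54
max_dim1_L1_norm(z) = 9.12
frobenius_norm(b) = 4.87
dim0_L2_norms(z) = [5.57, 2.18, 1.55]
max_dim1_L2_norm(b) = 4.77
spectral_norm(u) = 2.41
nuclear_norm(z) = 6.19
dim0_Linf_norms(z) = [5.46, 2.14, 1.52]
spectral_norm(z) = 6.18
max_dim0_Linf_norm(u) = 2.27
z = b @ u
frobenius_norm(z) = 6.18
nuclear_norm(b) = 4.87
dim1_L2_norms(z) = [6.06, 1.03, 0.62]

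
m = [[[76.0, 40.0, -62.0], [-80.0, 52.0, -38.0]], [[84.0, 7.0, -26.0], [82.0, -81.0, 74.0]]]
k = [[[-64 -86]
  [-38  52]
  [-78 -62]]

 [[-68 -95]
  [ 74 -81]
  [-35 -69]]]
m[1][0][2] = -26.0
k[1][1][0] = 74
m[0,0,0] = 76.0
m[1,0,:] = [84.0, 7.0, -26.0]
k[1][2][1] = -69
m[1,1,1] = -81.0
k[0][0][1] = -86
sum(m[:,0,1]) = 47.0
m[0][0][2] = -62.0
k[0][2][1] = -62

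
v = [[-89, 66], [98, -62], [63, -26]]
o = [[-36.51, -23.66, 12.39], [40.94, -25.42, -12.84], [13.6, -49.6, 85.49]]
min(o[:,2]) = -12.84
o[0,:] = [-36.51, -23.66, 12.39]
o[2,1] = -49.6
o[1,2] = -12.84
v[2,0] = 63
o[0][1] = -23.66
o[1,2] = -12.84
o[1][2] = -12.84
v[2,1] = -26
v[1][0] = 98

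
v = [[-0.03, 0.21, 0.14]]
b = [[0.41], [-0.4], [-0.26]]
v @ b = [[-0.13]]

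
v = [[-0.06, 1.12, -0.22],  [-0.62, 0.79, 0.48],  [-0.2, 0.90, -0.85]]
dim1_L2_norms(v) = [1.14, 1.11, 1.25]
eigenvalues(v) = [(0.46+0.55j), (0.46-0.55j), (-1.05+0j)]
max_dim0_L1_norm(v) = 2.81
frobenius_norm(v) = 2.03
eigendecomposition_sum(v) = [[-0.04+0.52j,(0.48-0.32j),0.08-0.24j], [(-0.3+0.25j),(0.43+0.09j),(0.17-0.08j)], [(-0.14+0.15j),0.22+0.01j,0.08-0.05j]] + [[(-0.04-0.52j), (0.48+0.32j), 0.08+0.24j], [(-0.3-0.25j), 0.43-0.09j, (0.17+0.08j)], [-0.14-0.15j, (0.22-0.01j), (0.08+0.05j)]] + [[0.03-0.00j, (0.17+0j), (-0.38+0j)], [-0.01+0.00j, -0.06-0.00j, 0.14-0.00j], [(0.08-0j), (0.45+0j), (-1.01+0j)]]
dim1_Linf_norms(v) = [1.12, 0.79, 0.9]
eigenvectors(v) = [[(0.76+0j), 0.76-0.00j, 0.35+0.00j],  [(0.4+0.41j), 0.40-0.41j, -0.12+0.00j],  [(0.24+0.18j), (0.24-0.18j), (0.93+0j)]]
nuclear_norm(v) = 3.04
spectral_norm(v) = 1.75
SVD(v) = [[0.64,0.0,0.77], [0.43,-0.83,-0.35], [0.64,0.56,-0.53]] @ diag([1.7518198439324595, 0.9732930452254797, 0.3187912836326642]) @ [[-0.25,0.93,-0.27], [0.41,-0.15,-0.90], [0.88,0.33,0.35]]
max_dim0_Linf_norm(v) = 1.12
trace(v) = -0.12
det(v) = -0.54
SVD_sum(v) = [[-0.28, 1.04, -0.3], [-0.19, 0.71, -0.21], [-0.28, 1.04, -0.30]] + [[0.00,-0.0,-0.00], [-0.33,0.12,0.72], [0.22,-0.08,-0.49]] + [[0.22, 0.08, 0.09], [-0.1, -0.04, -0.04], [-0.15, -0.06, -0.06]]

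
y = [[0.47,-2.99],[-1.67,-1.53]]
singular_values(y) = [3.38, 1.69]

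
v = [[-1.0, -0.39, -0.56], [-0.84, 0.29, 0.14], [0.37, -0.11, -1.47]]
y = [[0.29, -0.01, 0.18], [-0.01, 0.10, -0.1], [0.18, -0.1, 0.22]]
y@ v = [[-0.21, -0.14, -0.43], [-0.11, 0.04, 0.17], [-0.01, -0.12, -0.44]]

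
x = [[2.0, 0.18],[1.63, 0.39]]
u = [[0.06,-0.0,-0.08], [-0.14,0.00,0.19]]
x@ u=[[0.09,0.00,-0.13], [0.04,0.0,-0.06]]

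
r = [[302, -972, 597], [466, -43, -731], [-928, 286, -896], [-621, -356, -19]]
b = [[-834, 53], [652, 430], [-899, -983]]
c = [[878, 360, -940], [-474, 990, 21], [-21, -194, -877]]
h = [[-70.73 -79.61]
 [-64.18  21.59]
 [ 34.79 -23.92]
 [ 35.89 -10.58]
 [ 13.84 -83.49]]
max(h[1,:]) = 21.59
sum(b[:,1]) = -500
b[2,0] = -899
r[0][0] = 302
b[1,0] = 652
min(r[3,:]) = -621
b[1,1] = 430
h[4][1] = -83.49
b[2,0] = -899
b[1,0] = 652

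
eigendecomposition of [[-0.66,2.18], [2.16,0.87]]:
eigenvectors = [[-0.82,-0.58], [0.58,-0.81]]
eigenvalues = [-2.2, 2.41]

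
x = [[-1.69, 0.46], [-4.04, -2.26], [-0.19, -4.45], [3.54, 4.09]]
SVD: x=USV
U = [[-0.09, 0.45], [-0.55, 0.48], [-0.46, -0.75], [0.69, -0.05]]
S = [7.81, 3.55]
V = [[0.63, 0.78], [-0.78, 0.63]]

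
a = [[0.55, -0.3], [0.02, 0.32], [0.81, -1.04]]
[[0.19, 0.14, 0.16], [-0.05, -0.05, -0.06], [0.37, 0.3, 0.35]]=a@[[0.25, 0.16, 0.19],[-0.16, -0.16, -0.19]]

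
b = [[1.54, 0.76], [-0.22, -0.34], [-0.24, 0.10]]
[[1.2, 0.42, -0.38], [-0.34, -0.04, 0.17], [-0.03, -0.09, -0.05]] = b@[[0.43, 0.32, 0.01], [0.71, -0.10, -0.52]]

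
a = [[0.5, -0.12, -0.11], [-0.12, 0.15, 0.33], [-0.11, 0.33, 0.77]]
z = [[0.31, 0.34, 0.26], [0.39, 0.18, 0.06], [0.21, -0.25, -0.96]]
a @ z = [[0.09, 0.18, 0.23],  [0.09, -0.1, -0.34],  [0.26, -0.17, -0.75]]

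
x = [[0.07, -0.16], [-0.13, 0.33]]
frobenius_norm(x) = 0.40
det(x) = 0.00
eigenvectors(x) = [[-0.93, 0.44], [-0.37, -0.90]]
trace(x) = 0.40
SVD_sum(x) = [[0.07, -0.16], [-0.13, 0.33]] + [[0.0,  0.00], [0.00,  0.0]]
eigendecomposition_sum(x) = [[0.00,0.0], [0.00,0.0]] + [[0.07, -0.16],  [-0.13, 0.33]]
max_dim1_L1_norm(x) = 0.46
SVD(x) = [[-0.44, 0.90],  [0.90, 0.44]] @ diag([0.3953051321428202, 0.0058182902598113515]) @ [[-0.37, 0.93], [0.93, 0.37]]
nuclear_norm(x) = 0.40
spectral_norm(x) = 0.40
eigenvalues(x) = [0.01, 0.39]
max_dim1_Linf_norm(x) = 0.33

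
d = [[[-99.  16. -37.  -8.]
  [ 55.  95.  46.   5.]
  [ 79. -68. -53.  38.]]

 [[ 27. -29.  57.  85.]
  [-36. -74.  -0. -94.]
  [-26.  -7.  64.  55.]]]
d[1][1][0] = -36.0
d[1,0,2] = 57.0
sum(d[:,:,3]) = 81.0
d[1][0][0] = 27.0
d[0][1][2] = 46.0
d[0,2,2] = -53.0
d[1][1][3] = -94.0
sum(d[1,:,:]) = 22.0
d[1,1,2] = -0.0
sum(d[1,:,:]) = 22.0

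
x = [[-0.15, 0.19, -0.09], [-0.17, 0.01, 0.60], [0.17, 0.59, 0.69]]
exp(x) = [[0.84, 0.16, -0.06], [-0.11, 1.23, 0.92], [0.18, 0.92, 2.28]]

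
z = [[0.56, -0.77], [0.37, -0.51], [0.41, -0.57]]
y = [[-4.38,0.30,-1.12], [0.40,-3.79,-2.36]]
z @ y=[[-2.76, 3.09, 1.19], [-1.82, 2.04, 0.79], [-2.02, 2.28, 0.89]]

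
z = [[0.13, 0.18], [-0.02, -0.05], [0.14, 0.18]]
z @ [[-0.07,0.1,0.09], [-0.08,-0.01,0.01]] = [[-0.02, 0.01, 0.01], [0.01, -0.00, -0.00], [-0.02, 0.01, 0.01]]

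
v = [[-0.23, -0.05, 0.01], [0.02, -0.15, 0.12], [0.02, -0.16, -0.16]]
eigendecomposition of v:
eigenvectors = [[0.98+0.00j, (-0.2-0.05j), (-0.2+0.05j)],  [0.04+0.00j, 0.01+0.65j, 0.01-0.65j],  [-0.19+0.00j, -0.73+0.00j, (-0.73-0j)]]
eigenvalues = [(-0.23+0j), (-0.15+0.14j), (-0.15-0.14j)]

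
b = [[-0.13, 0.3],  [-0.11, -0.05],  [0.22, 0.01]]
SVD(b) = [[0.92, -0.36],[0.08, 0.51],[-0.37, -0.78]] @ diag([0.342358687135197, 0.22976189706534098]) @ [[-0.62, 0.79], [-0.79, -0.62]]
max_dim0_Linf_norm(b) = 0.3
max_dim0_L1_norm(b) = 0.46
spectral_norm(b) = 0.34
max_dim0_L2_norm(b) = 0.3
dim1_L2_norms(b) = [0.33, 0.12, 0.22]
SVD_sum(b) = [[-0.2, 0.25], [-0.02, 0.02], [0.08, -0.1]] + [[0.07, 0.05], [-0.09, -0.07], [0.14, 0.11]]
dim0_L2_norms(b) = [0.28, 0.3]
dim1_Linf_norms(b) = [0.3, 0.11, 0.22]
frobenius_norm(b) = 0.41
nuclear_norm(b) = 0.57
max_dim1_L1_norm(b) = 0.43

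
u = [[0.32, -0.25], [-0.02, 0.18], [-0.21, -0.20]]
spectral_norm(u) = 0.43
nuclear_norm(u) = 0.74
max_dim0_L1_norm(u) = 0.63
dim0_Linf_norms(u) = [0.32, 0.25]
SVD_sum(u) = [[0.31, -0.27],[-0.1, 0.09],[-0.02, 0.02]] + [[0.01, 0.02], [0.08, 0.09], [-0.19, -0.22]]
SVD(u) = [[-0.95,-0.07], [0.31,-0.39], [0.06,0.92]] @ diag([0.42770371186297995, 0.314435263382829]) @ [[-0.76,0.65], [-0.65,-0.76]]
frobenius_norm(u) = 0.53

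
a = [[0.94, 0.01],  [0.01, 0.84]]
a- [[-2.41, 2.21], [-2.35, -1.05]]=[[3.35,  -2.20], [2.36,  1.89]]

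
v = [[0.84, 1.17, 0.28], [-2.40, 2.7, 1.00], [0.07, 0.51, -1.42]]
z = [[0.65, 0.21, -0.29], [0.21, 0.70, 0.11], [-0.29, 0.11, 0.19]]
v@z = [[0.71, 1.03, -0.06], [-1.28, 1.50, 1.18], [0.56, 0.22, -0.23]]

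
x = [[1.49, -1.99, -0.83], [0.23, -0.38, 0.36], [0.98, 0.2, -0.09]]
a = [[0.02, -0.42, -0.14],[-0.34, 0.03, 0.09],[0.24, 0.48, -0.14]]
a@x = [[-0.20,0.09,-0.16], [-0.41,0.68,0.28], [0.33,-0.69,-0.01]]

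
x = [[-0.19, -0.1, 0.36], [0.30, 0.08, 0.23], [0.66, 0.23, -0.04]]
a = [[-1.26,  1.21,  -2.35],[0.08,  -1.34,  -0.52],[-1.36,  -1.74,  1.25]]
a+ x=[[-1.45, 1.11, -1.99], [0.38, -1.26, -0.29], [-0.7, -1.51, 1.21]]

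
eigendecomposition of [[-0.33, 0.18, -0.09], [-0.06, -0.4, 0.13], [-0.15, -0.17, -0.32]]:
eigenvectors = [[-0.81+0.00j,  0.49+0.14j,  0.49-0.14j], [0.31+0.00j,  -0.35+0.47j,  (-0.35-0.47j)], [-0.50+0.00j,  -0.63+0.00j,  (-0.63-0j)]]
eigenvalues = [(-0.46+0j), (-0.3+0.16j), (-0.3-0.16j)]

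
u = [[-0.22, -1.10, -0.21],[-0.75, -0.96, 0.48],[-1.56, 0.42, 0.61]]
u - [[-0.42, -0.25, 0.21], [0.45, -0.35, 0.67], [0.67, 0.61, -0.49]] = [[0.20, -0.85, -0.42], [-1.2, -0.61, -0.19], [-2.23, -0.19, 1.10]]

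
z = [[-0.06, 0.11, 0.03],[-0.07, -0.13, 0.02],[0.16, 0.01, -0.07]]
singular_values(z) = [0.2, 0.17, 0.0]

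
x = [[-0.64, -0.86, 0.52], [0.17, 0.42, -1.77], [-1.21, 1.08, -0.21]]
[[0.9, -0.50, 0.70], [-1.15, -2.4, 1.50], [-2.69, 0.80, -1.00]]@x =[[-1.51, -0.23, 1.21], [-1.49, 1.60, 3.34], [3.07, 1.57, -2.60]]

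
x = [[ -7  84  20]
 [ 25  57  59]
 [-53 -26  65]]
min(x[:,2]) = 20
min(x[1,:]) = 25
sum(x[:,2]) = 144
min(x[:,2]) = 20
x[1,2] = 59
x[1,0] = 25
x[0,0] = -7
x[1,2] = 59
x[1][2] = 59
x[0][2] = 20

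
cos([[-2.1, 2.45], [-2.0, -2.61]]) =[[-2.86, 3.51], [-2.87, -3.59]]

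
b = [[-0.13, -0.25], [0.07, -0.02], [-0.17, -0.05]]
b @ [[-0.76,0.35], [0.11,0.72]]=[[0.07, -0.23], [-0.06, 0.01], [0.12, -0.1]]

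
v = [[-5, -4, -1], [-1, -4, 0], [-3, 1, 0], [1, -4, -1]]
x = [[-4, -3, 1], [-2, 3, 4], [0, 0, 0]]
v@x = [[28, 3, -21], [12, -9, -17], [10, 12, 1], [4, -15, -15]]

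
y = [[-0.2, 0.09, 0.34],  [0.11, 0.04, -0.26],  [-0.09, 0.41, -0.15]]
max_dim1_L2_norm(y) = 0.45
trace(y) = -0.31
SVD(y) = [[-0.69, -0.49, -0.54], [0.56, 0.11, -0.82], [0.46, -0.87, 0.20]] @ diag([0.49865894348401313, 0.4416324724730982, 0.00013168411414276303]) @ [[0.32, 0.30, -0.9], [0.43, -0.89, -0.15], [-0.85, -0.34, -0.41]]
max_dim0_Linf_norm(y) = 0.41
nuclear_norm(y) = 0.94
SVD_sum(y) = [[-0.11, -0.1, 0.31], [0.09, 0.08, -0.25], [0.07, 0.07, -0.21]] + [[-0.09, 0.19, 0.03], [0.02, -0.04, -0.01], [-0.16, 0.34, 0.06]] + [[0.0, 0.00, 0.00], [0.00, 0.00, 0.0], [-0.00, -0.0, -0.0]]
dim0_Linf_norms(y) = [0.2, 0.41, 0.34]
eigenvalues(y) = [0j, (-0.16+0.35j), (-0.16-0.35j)]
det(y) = 0.00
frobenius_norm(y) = 0.67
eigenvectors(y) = [[(-0.85+0j), -0.65+0.00j, (-0.65-0j)],[-0.34+0.00j, 0.38-0.15j, 0.38+0.15j],[(-0.41+0j), (-0.19-0.62j), -0.19+0.62j]]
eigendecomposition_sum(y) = [[0j,0.00+0.00j,(-0+0j)], [0.00+0.00j,0.00+0.00j,(-0+0j)], [0j,0j,-0.00+0.00j]] + [[-0.10+0.02j, 0.04-0.20j, 0.17+0.13j], [(0.05-0.03j), (0.02+0.13j), (-0.13-0.04j)], [(-0.05-0.09j), 0.20-0.02j, (-0.07+0.2j)]] + [[(-0.1-0.02j), (0.04+0.2j), (0.17-0.13j)], [0.05+0.03j, (0.02-0.13j), -0.13+0.04j], [-0.05+0.09j, 0.20+0.02j, -0.07-0.20j]]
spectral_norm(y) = 0.50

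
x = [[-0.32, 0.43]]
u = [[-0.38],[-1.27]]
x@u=[[-0.42]]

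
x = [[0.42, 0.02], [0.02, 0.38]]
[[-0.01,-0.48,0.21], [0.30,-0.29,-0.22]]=x @ [[-0.07, -1.11, 0.54], [0.78, -0.7, -0.6]]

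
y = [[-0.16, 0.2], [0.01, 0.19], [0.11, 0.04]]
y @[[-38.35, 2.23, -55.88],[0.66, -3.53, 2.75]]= [[6.27, -1.06, 9.49],[-0.26, -0.65, -0.04],[-4.19, 0.1, -6.04]]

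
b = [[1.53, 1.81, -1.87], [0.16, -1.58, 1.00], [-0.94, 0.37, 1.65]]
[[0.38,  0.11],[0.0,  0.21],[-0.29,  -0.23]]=b @ [[0.20,0.2], [-0.02,-0.11], [-0.06,0.00]]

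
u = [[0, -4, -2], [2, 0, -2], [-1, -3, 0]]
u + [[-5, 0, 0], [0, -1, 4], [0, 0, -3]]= [[-5, -4, -2], [2, -1, 2], [-1, -3, -3]]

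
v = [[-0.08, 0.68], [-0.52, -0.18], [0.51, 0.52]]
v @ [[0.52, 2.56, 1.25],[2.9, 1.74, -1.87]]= [[1.93,0.98,-1.37],[-0.79,-1.64,-0.31],[1.77,2.21,-0.33]]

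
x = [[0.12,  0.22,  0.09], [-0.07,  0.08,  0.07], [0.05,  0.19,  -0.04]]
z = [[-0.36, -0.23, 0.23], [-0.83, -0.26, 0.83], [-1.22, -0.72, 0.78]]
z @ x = [[-0.02, -0.05, -0.06], [-0.04, -0.05, -0.13], [-0.06, -0.18, -0.19]]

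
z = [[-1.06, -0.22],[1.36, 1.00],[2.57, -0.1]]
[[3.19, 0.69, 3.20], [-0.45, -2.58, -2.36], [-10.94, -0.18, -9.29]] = z@ [[-4.06, -0.16, -3.52], [5.07, -2.36, 2.43]]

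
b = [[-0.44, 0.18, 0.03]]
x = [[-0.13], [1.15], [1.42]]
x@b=[[0.06,  -0.02,  -0.00], [-0.51,  0.21,  0.03], [-0.62,  0.26,  0.04]]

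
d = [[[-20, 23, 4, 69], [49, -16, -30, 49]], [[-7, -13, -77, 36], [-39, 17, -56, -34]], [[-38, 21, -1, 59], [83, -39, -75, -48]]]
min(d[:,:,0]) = -39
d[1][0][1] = -13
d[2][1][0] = 83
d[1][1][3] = -34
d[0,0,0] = -20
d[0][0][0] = -20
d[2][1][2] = -75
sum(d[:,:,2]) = -235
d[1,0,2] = -77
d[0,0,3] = 69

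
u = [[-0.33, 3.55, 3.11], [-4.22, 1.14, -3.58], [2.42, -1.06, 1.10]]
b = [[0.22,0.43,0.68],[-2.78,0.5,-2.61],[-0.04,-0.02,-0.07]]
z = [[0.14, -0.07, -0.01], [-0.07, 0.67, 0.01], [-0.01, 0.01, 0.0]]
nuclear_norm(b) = 4.50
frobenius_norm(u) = 7.91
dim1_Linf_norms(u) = [3.55, 4.22, 2.42]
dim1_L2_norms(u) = [4.73, 5.65, 2.86]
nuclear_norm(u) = 11.31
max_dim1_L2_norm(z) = 0.67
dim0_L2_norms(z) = [0.16, 0.67, 0.01]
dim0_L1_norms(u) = [6.97, 5.75, 7.79]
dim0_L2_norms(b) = [2.79, 0.66, 2.7]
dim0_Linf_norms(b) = [2.78, 0.5, 2.61]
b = z @ u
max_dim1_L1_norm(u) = 8.94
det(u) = -8.11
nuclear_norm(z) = 0.81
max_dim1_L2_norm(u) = 5.65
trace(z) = 0.81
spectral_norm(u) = 6.38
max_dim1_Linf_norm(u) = 4.22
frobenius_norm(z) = 0.69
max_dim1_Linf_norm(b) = 2.78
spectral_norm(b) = 3.89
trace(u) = 1.91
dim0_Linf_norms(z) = [0.14, 0.67, 0.01]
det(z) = -0.00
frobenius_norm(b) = 3.94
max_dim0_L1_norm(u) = 7.79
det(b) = -0.01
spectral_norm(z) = 0.68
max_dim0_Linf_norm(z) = 0.67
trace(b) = 0.65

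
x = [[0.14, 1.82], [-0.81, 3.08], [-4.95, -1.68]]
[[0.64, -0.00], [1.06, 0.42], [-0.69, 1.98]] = x @ [[0.02, -0.41], [0.35, 0.03]]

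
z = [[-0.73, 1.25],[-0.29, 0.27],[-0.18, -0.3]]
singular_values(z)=[1.51, 0.33]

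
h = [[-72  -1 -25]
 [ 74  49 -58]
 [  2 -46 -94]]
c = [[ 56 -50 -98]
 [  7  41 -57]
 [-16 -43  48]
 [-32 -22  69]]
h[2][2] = -94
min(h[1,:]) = -58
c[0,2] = -98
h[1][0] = 74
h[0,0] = -72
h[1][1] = 49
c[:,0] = [56, 7, -16, -32]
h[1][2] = -58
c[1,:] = [7, 41, -57]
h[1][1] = 49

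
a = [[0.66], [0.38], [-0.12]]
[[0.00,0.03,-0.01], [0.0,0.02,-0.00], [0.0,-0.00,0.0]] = a @ [[-0.00,0.04,-0.01]]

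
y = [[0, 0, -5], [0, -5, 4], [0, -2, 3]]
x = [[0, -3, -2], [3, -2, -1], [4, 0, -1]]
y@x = [[-20, 0, 5], [1, 10, 1], [6, 4, -1]]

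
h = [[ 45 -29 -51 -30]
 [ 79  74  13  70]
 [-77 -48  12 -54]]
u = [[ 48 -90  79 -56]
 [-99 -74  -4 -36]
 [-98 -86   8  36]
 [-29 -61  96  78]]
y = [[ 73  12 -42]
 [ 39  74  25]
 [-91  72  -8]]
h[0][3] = -30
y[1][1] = 74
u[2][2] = 8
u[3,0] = -29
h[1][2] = 13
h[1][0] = 79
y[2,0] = -91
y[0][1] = 12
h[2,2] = 12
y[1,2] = 25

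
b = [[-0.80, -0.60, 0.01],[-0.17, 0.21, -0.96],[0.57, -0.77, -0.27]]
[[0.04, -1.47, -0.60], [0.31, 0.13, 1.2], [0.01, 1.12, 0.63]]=b@[[-0.08, 1.8, 0.64], [0.03, 0.04, 0.12], [-0.3, -0.45, -1.34]]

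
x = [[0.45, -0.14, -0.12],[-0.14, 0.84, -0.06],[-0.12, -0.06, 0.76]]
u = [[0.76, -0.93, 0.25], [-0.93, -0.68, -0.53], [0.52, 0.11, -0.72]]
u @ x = [[0.44, -0.9, 0.15], [-0.26, -0.41, -0.25], [0.3, 0.06, -0.62]]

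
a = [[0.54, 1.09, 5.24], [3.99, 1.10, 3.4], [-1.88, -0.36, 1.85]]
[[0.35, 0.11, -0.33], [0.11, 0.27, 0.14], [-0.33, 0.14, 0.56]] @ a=[[1.25, 0.62, 1.6], [0.87, 0.37, 1.75], [-0.67, -0.41, -0.22]]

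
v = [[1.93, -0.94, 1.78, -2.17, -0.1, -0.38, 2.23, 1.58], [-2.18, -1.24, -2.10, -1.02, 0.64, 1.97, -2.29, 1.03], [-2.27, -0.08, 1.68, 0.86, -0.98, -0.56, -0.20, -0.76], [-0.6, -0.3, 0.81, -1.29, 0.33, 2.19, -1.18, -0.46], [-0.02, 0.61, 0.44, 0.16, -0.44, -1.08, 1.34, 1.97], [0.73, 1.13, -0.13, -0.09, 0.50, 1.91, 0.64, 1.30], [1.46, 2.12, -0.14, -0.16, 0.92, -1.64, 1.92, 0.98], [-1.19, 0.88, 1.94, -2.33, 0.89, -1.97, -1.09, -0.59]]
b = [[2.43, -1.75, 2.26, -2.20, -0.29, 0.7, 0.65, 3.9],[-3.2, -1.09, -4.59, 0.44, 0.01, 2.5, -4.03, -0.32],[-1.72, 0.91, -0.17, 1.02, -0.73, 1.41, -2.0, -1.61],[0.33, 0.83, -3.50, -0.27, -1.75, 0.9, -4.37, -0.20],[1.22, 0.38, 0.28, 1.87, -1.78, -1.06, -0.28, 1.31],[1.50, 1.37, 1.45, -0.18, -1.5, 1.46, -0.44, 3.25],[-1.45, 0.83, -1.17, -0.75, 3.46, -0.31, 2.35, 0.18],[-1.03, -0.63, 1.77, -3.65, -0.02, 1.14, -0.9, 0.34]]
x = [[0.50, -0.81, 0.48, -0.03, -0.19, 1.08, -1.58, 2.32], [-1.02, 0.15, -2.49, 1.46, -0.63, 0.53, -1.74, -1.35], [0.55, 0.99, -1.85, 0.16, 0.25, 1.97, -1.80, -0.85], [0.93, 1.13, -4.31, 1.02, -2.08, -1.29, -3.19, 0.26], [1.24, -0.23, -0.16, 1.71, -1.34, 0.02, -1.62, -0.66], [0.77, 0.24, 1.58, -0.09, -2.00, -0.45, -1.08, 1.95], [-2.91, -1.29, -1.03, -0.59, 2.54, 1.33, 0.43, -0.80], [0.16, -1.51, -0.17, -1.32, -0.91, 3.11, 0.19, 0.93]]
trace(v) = 3.88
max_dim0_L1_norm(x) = 12.07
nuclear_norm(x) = 26.57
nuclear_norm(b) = 33.49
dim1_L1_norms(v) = [11.11, 12.47, 7.39, 7.16, 6.06, 6.43, 9.34, 10.88]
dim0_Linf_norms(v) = [2.27, 2.12, 2.1, 2.33, 0.98, 2.19, 2.29, 1.97]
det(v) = -109.85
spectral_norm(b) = 10.04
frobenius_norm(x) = 11.56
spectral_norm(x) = 7.66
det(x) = 904.83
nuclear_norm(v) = 24.65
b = v + x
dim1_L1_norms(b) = [14.18, 16.18, 9.57, 12.15, 8.18, 11.15, 10.5, 9.48]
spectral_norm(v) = 6.73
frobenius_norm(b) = 14.69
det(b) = 3846.46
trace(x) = -0.61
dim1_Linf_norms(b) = [3.9, 4.59, 2.0, 4.37, 1.87, 3.25, 3.46, 3.65]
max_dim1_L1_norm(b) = 16.18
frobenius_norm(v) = 10.50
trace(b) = 3.27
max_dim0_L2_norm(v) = 4.53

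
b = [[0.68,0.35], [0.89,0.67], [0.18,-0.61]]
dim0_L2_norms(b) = [1.13, 0.97]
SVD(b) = [[-0.55, 0.24], [-0.82, 0.04], [0.17, 0.97]] @ diag([1.3637330214528138, 0.6087957343799142]) @ [[-0.78, -0.62], [0.62, -0.78]]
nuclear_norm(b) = 1.97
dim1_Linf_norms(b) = [0.68, 0.89, 0.61]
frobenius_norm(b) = 1.49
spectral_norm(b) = 1.36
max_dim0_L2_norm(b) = 1.13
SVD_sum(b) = [[0.59,0.47], [0.87,0.69], [-0.19,-0.15]] + [[0.09, -0.12], [0.02, -0.02], [0.37, -0.46]]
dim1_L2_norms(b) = [0.76, 1.11, 0.64]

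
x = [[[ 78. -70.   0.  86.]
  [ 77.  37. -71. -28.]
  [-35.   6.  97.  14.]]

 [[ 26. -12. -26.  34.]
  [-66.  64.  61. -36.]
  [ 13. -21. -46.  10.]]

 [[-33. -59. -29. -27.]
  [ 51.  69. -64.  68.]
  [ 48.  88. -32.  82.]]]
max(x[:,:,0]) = 78.0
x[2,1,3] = 68.0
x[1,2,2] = -46.0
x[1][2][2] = -46.0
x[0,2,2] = 97.0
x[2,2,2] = -32.0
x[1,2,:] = [13.0, -21.0, -46.0, 10.0]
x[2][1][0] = 51.0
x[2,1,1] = 69.0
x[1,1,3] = -36.0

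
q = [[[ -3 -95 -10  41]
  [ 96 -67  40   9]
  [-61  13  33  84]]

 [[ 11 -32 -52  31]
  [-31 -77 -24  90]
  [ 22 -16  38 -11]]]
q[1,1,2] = -24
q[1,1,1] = -77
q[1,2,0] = 22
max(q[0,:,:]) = 96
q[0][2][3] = 84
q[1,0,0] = 11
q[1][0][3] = 31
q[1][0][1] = -32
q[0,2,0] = -61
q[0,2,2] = 33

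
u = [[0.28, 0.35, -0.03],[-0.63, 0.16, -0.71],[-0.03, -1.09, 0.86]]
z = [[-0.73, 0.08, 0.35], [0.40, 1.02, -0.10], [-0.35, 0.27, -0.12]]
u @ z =[[-0.05, 0.37, 0.07],[0.77, -0.08, -0.15],[-0.72, -0.88, -0.00]]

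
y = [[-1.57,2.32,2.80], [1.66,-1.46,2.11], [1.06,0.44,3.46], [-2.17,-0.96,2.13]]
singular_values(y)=[5.43, 3.6, 2.46]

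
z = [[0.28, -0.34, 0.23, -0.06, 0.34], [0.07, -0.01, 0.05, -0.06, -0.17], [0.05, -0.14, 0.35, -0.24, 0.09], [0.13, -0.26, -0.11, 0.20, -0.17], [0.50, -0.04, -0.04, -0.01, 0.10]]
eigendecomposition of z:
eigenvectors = [[(0.73+0j), -0.16+0.00j, 0.11+0.17j, 0.11-0.17j, (0.1+0j)], [-0.04+0.00j, (0.28+0j), (0.5-0.08j), (0.5+0.08j), (0.32+0j)], [0.33+0.00j, 0.71+0.00j, 0.41+0.14j, (0.41-0.14j), 0.63+0.00j], [-0.07+0.00j, -0.51+0.00j, 0.62+0.00j, 0.62-0.00j, (0.69+0j)], [(0.6+0j), -0.36+0.00j, (0.15-0.32j), 0.15+0.32j, -0.06+0.00j]]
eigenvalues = [(0.69+0j), (0.41+0j), (-0.1+0.13j), (-0.1-0.13j), (0.01+0j)]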